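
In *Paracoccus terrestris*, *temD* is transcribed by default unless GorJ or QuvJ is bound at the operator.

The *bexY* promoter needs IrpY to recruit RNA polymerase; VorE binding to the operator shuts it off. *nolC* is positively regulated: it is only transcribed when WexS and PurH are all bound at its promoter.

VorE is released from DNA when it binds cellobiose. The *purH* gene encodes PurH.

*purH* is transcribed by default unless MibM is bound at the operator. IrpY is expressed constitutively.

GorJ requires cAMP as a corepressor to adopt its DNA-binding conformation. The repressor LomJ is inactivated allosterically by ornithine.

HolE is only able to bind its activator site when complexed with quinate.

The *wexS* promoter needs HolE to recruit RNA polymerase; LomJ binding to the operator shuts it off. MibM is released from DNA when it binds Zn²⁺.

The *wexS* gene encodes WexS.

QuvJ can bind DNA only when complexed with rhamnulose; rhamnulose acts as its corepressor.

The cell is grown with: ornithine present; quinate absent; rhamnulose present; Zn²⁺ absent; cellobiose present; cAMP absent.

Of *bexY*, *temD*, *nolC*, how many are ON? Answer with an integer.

1

IrpY is produced constitutively and is active.
Cellobiose is present, so VorE is inactive.
No repressor is bound and IrpY is active, so *bexY* is transcribed.
→ *bexY* is ON.
cAMP is absent, so GorJ is inactive.
Rhamnulose is present, so QuvJ is active.
With repressor QuvJ bound, *temD* is not transcribed.
→ *temD* is OFF.
Quinate is absent, so HolE is inactive.
Ornithine is present, so LomJ is inactive.
Required activator HolE is absent, so *wexS* is not transcribed.
So WexS is not produced.
Zn²⁺ is absent, so MibM is active.
With repressor MibM bound, *purH* is not transcribed.
So PurH is not produced.
Required activator WexS is absent, so *nolC* is not transcribed.
→ *nolC* is OFF.
1 of the 3 genes is transcribed.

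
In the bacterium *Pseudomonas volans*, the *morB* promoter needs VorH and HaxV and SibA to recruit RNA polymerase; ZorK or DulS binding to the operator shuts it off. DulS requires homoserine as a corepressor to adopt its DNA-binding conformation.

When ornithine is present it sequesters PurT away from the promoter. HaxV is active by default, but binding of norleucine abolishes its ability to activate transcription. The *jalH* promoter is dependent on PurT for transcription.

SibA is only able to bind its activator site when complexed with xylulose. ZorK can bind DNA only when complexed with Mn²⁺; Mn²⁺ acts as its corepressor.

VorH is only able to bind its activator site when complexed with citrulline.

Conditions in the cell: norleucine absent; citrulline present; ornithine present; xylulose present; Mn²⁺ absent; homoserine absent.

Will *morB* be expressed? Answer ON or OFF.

Citrulline is present, so VorH is active.
Norleucine is absent, so HaxV is active.
Mn²⁺ is absent, so ZorK is inactive.
Xylulose is present, so SibA is active.
Homoserine is absent, so DulS is inactive.
No repressor is bound and VorH and HaxV and SibA are active, so *morB* is transcribed.

ON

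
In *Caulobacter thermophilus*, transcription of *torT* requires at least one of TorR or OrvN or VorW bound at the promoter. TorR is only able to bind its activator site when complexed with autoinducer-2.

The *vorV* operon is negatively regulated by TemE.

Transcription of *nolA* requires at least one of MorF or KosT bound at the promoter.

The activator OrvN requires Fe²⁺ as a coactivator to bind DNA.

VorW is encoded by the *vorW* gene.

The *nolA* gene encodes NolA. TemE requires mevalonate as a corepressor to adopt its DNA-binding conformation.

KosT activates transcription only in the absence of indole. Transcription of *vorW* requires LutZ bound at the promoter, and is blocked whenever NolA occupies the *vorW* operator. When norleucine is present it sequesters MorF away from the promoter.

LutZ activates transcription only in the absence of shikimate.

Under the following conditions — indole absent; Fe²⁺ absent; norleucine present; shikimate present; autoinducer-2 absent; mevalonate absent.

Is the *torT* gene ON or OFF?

Autoinducer-2 is absent, so TorR is inactive.
Fe²⁺ is absent, so OrvN is inactive.
Shikimate is present, so LutZ is inactive.
Norleucine is present, so MorF is inactive.
Indole is absent, so KosT is active.
Activator KosT is present, so *nolA* is transcribed.
So NolA is produced and active.
With repressor NolA bound, *vorW* is not transcribed.
So VorW is not produced.
No activator is available at the *torT* promoter, so *torT* is not transcribed.

OFF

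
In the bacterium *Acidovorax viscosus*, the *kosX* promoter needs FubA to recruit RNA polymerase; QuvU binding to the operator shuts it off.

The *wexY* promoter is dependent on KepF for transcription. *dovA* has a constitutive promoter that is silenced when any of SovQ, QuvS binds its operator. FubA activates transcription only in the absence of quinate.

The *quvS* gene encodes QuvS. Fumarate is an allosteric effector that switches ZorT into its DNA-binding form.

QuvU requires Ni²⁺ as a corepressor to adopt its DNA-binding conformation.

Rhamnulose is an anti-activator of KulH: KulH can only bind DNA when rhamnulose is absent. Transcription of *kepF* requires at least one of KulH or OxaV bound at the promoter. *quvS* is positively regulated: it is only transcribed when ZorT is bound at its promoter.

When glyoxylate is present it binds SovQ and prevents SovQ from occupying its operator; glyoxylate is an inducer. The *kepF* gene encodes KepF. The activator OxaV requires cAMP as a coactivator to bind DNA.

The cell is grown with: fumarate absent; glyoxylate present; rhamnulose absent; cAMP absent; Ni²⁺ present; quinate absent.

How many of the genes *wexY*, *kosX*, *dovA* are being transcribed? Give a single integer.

2

Rhamnulose is absent, so KulH is active.
cAMP is absent, so OxaV is inactive.
Activator KulH is present, so *kepF* is transcribed.
So KepF is produced and active.
No repressor is bound and KepF is active, so *wexY* is transcribed.
→ *wexY* is ON.
Ni²⁺ is present, so QuvU is active.
Quinate is absent, so FubA is active.
With repressor QuvU bound, *kosX* is not transcribed.
→ *kosX* is OFF.
Glyoxylate is present, so SovQ is inactive.
Fumarate is absent, so ZorT is inactive.
Required activator ZorT is absent, so *quvS* is not transcribed.
So QuvS is not produced.
With no repressor bound, *dovA* is transcribed.
→ *dovA* is ON.
2 of the 3 genes are transcribed.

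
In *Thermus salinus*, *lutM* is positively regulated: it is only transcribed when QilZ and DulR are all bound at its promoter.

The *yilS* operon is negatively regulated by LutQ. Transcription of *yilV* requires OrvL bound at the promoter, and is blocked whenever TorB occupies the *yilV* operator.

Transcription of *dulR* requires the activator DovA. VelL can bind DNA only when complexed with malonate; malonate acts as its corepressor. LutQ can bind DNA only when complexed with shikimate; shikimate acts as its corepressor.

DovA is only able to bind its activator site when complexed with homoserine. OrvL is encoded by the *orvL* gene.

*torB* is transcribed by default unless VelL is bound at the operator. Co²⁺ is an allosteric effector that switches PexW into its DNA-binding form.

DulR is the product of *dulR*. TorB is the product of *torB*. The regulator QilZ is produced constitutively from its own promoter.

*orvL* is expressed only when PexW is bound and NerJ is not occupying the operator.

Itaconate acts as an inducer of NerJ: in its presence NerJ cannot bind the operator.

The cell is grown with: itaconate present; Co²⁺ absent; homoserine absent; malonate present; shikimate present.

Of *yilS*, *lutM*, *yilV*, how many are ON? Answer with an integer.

Shikimate is present, so LutQ is active.
With repressor LutQ bound, *yilS* is not transcribed.
→ *yilS* is OFF.
QilZ is produced constitutively and is active.
Homoserine is absent, so DovA is inactive.
Required activator DovA is absent, so *dulR* is not transcribed.
So DulR is not produced.
Required activator DulR is absent, so *lutM* is not transcribed.
→ *lutM* is OFF.
Itaconate is present, so NerJ is inactive.
Co²⁺ is absent, so PexW is inactive.
Required activator PexW is absent, so *orvL* is not transcribed.
So OrvL is not produced.
Malonate is present, so VelL is active.
With repressor VelL bound, *torB* is not transcribed.
So TorB is not produced.
Required activator OrvL is absent, so *yilV* is not transcribed.
→ *yilV* is OFF.
0 of the 3 genes are transcribed.

0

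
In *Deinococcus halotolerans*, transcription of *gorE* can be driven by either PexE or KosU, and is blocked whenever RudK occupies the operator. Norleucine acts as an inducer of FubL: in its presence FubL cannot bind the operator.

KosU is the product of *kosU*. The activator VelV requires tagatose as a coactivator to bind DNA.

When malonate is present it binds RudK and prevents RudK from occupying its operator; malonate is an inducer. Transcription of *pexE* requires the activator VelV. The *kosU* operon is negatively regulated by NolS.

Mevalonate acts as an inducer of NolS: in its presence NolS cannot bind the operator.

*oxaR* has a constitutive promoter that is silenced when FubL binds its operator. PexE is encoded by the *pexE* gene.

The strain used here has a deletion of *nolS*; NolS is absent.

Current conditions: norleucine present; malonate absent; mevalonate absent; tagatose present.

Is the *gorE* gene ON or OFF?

Tagatose is present, so VelV is active.
No repressor is bound and VelV is active, so *pexE* is transcribed.
So PexE is produced and active.
Malonate is absent, so RudK is active.
NolS is non-functional in this strain, so it has no effect.
With no repressor bound, *kosU* is transcribed.
So KosU is produced and active.
With repressor RudK bound, *gorE* is not transcribed.

OFF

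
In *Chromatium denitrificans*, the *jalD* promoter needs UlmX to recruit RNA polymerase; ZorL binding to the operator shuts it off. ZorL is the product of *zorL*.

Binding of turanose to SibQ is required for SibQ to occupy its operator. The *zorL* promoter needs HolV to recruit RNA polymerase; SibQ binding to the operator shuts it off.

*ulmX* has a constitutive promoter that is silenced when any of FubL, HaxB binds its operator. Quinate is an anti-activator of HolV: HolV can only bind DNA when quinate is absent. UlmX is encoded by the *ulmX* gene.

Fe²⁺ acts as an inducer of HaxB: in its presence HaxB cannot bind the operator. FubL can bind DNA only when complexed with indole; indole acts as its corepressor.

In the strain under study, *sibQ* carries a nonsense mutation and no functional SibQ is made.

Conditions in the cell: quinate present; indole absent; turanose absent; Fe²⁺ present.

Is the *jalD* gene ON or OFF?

Quinate is present, so HolV is inactive.
SibQ is non-functional in this strain, so it has no effect.
Required activator HolV is absent, so *zorL* is not transcribed.
So ZorL is not produced.
Indole is absent, so FubL is inactive.
Fe²⁺ is present, so HaxB is inactive.
With no repressor bound, *ulmX* is transcribed.
So UlmX is produced and active.
No repressor is bound and UlmX is active, so *jalD* is transcribed.

ON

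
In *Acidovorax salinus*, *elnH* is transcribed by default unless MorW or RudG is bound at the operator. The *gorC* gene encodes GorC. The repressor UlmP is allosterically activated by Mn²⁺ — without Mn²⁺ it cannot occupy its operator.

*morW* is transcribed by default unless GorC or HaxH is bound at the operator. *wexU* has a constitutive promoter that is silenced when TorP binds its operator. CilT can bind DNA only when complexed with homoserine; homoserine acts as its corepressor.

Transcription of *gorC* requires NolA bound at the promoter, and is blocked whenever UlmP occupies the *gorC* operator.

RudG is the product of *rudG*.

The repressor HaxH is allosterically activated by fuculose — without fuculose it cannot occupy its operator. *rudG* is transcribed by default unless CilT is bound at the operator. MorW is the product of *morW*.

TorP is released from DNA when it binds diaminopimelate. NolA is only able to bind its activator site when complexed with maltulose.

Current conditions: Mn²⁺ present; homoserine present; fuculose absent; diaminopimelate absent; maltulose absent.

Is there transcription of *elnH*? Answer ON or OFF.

Maltulose is absent, so NolA is inactive.
Mn²⁺ is present, so UlmP is active.
With repressor UlmP bound, *gorC* is not transcribed.
So GorC is not produced.
Fuculose is absent, so HaxH is inactive.
With no repressor bound, *morW* is transcribed.
So MorW is produced and active.
Homoserine is present, so CilT is active.
With repressor CilT bound, *rudG* is not transcribed.
So RudG is not produced.
With repressor MorW bound, *elnH* is not transcribed.

OFF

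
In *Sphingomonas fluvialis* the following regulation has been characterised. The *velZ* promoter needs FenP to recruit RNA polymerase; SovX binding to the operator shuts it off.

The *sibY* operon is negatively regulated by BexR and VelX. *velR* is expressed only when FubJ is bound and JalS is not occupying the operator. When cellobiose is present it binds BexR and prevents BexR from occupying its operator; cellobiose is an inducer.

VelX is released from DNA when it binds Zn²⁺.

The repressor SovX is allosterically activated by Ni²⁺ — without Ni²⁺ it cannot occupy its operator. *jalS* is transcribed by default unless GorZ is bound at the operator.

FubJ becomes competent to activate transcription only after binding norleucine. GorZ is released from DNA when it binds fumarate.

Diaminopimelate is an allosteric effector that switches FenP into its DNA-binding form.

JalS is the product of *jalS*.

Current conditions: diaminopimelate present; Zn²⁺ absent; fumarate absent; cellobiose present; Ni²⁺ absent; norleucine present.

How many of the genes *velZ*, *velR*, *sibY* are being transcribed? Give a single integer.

Diaminopimelate is present, so FenP is active.
Ni²⁺ is absent, so SovX is inactive.
No repressor is bound and FenP is active, so *velZ* is transcribed.
→ *velZ* is ON.
Fumarate is absent, so GorZ is active.
With repressor GorZ bound, *jalS* is not transcribed.
So JalS is not produced.
Norleucine is present, so FubJ is active.
No repressor is bound and FubJ is active, so *velR* is transcribed.
→ *velR* is ON.
Cellobiose is present, so BexR is inactive.
Zn²⁺ is absent, so VelX is active.
With repressor VelX bound, *sibY* is not transcribed.
→ *sibY* is OFF.
2 of the 3 genes are transcribed.

2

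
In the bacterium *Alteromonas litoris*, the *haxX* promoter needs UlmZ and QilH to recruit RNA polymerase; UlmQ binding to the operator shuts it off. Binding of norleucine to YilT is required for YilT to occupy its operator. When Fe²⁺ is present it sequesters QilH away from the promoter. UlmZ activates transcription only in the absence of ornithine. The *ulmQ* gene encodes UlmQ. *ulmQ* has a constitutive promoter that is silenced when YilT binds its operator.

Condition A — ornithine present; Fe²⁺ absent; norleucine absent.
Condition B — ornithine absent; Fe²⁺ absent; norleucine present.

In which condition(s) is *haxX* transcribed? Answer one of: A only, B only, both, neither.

B only

Condition A:
Ornithine is present, so UlmZ is inactive.
Fe²⁺ is absent, so QilH is active.
Norleucine is absent, so YilT is inactive.
With no repressor bound, *ulmQ* is transcribed.
So UlmQ is produced and active.
With repressor UlmQ bound, *haxX* is not transcribed.
→ *haxX* is OFF in A.
Condition B:
Ornithine is absent, so UlmZ is active.
Fe²⁺ is absent, so QilH is active.
Norleucine is present, so YilT is active.
With repressor YilT bound, *ulmQ* is not transcribed.
So UlmQ is not produced.
No repressor is bound and UlmZ and QilH are active, so *haxX* is transcribed.
→ *haxX* is ON in B.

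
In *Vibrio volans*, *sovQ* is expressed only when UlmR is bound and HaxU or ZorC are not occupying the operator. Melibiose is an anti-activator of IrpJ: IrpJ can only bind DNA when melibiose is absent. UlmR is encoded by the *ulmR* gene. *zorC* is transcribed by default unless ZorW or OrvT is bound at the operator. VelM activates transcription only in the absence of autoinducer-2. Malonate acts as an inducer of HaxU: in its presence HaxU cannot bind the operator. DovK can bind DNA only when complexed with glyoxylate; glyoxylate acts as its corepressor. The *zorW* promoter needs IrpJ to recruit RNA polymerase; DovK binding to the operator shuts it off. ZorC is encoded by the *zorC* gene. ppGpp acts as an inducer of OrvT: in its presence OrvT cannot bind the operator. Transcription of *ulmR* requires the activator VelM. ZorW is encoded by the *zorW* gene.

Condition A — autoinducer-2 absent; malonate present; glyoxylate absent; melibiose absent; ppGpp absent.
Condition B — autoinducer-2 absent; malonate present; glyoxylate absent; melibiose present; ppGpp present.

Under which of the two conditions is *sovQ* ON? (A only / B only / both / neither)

Condition A:
Autoinducer-2 is absent, so VelM is active.
No repressor is bound and VelM is active, so *ulmR* is transcribed.
So UlmR is produced and active.
Malonate is present, so HaxU is inactive.
Glyoxylate is absent, so DovK is inactive.
Melibiose is absent, so IrpJ is active.
No repressor is bound and IrpJ is active, so *zorW* is transcribed.
So ZorW is produced and active.
ppGpp is absent, so OrvT is active.
With repressor ZorW bound, *zorC* is not transcribed.
So ZorC is not produced.
No repressor is bound and UlmR is active, so *sovQ* is transcribed.
→ *sovQ* is ON in A.
Condition B:
Autoinducer-2 is absent, so VelM is active.
No repressor is bound and VelM is active, so *ulmR* is transcribed.
So UlmR is produced and active.
Malonate is present, so HaxU is inactive.
Glyoxylate is absent, so DovK is inactive.
Melibiose is present, so IrpJ is inactive.
Required activator IrpJ is absent, so *zorW* is not transcribed.
So ZorW is not produced.
ppGpp is present, so OrvT is inactive.
With no repressor bound, *zorC* is transcribed.
So ZorC is produced and active.
With repressor ZorC bound, *sovQ* is not transcribed.
→ *sovQ* is OFF in B.

A only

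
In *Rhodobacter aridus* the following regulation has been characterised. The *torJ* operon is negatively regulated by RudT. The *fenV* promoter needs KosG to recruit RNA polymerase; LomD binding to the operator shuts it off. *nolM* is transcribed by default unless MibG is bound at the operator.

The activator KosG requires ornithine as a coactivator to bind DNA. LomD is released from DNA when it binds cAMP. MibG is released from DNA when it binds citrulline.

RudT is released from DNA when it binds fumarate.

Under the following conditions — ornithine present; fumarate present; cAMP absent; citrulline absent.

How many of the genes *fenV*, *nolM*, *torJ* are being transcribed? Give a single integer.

Ornithine is present, so KosG is active.
cAMP is absent, so LomD is active.
With repressor LomD bound, *fenV* is not transcribed.
→ *fenV* is OFF.
Citrulline is absent, so MibG is active.
With repressor MibG bound, *nolM* is not transcribed.
→ *nolM* is OFF.
Fumarate is present, so RudT is inactive.
With no repressor bound, *torJ* is transcribed.
→ *torJ* is ON.
1 of the 3 genes is transcribed.

1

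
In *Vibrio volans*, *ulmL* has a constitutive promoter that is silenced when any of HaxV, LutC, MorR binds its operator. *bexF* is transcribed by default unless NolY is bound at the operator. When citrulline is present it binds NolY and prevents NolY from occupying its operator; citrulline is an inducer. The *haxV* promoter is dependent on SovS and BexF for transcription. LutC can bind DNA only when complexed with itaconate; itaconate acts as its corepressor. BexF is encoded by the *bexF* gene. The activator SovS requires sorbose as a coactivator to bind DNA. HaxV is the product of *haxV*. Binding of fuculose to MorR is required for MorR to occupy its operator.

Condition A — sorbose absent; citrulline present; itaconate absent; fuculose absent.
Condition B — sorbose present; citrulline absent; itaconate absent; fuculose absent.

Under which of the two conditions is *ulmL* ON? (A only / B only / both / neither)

both

Condition A:
Sorbose is absent, so SovS is inactive.
Citrulline is present, so NolY is inactive.
With no repressor bound, *bexF* is transcribed.
So BexF is produced and active.
Required activator SovS is absent, so *haxV* is not transcribed.
So HaxV is not produced.
Itaconate is absent, so LutC is inactive.
Fuculose is absent, so MorR is inactive.
With no repressor bound, *ulmL* is transcribed.
→ *ulmL* is ON in A.
Condition B:
Sorbose is present, so SovS is active.
Citrulline is absent, so NolY is active.
With repressor NolY bound, *bexF* is not transcribed.
So BexF is not produced.
Required activator BexF is absent, so *haxV* is not transcribed.
So HaxV is not produced.
Itaconate is absent, so LutC is inactive.
Fuculose is absent, so MorR is inactive.
With no repressor bound, *ulmL* is transcribed.
→ *ulmL* is ON in B.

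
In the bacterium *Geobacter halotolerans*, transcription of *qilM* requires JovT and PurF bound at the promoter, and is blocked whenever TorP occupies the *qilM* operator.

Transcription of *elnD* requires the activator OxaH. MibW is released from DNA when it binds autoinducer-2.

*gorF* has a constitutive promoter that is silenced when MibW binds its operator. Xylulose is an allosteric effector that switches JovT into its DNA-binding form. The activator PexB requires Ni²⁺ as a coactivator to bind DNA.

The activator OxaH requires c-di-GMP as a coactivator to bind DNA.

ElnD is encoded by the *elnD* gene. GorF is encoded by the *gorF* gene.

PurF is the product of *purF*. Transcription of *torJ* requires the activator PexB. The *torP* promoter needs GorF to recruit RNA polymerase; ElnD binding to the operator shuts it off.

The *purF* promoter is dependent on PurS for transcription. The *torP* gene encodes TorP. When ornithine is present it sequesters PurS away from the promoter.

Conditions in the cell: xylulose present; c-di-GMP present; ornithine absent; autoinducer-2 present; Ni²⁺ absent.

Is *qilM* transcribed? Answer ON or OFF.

ON

Autoinducer-2 is present, so MibW is inactive.
With no repressor bound, *gorF* is transcribed.
So GorF is produced and active.
c-di-GMP is present, so OxaH is active.
No repressor is bound and OxaH is active, so *elnD* is transcribed.
So ElnD is produced and active.
With repressor ElnD bound, *torP* is not transcribed.
So TorP is not produced.
Xylulose is present, so JovT is active.
Ornithine is absent, so PurS is active.
No repressor is bound and PurS is active, so *purF* is transcribed.
So PurF is produced and active.
No repressor is bound and JovT and PurF are active, so *qilM* is transcribed.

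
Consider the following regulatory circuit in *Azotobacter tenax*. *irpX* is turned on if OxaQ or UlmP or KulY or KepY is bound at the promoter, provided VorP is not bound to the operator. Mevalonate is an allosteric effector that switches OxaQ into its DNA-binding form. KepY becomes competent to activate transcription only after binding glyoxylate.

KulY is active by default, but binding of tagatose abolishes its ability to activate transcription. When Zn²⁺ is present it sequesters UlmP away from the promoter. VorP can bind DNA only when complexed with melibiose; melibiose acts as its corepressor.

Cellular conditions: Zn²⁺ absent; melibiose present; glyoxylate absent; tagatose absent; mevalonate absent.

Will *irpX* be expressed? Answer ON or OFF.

Mevalonate is absent, so OxaQ is inactive.
Zn²⁺ is absent, so UlmP is active.
Tagatose is absent, so KulY is active.
Melibiose is present, so VorP is active.
Glyoxylate is absent, so KepY is inactive.
With repressor VorP bound, *irpX* is not transcribed.

OFF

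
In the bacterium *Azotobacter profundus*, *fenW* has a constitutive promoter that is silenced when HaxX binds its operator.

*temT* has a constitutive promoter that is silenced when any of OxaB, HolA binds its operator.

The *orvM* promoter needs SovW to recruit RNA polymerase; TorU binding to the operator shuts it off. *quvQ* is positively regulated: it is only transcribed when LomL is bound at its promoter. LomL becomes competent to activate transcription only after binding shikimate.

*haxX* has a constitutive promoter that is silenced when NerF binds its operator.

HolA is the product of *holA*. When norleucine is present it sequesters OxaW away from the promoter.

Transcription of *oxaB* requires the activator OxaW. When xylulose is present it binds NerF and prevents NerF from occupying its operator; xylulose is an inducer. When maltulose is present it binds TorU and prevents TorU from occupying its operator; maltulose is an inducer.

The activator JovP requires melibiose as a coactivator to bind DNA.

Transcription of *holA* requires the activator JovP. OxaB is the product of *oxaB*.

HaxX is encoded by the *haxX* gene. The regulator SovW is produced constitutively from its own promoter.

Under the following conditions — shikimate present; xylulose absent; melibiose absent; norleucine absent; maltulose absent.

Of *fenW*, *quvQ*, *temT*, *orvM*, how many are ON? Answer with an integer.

2

Xylulose is absent, so NerF is active.
With repressor NerF bound, *haxX* is not transcribed.
So HaxX is not produced.
With no repressor bound, *fenW* is transcribed.
→ *fenW* is ON.
Shikimate is present, so LomL is active.
No repressor is bound and LomL is active, so *quvQ* is transcribed.
→ *quvQ* is ON.
Norleucine is absent, so OxaW is active.
No repressor is bound and OxaW is active, so *oxaB* is transcribed.
So OxaB is produced and active.
Melibiose is absent, so JovP is inactive.
Required activator JovP is absent, so *holA* is not transcribed.
So HolA is not produced.
With repressor OxaB bound, *temT* is not transcribed.
→ *temT* is OFF.
SovW is produced constitutively and is active.
Maltulose is absent, so TorU is active.
With repressor TorU bound, *orvM* is not transcribed.
→ *orvM* is OFF.
2 of the 4 genes are transcribed.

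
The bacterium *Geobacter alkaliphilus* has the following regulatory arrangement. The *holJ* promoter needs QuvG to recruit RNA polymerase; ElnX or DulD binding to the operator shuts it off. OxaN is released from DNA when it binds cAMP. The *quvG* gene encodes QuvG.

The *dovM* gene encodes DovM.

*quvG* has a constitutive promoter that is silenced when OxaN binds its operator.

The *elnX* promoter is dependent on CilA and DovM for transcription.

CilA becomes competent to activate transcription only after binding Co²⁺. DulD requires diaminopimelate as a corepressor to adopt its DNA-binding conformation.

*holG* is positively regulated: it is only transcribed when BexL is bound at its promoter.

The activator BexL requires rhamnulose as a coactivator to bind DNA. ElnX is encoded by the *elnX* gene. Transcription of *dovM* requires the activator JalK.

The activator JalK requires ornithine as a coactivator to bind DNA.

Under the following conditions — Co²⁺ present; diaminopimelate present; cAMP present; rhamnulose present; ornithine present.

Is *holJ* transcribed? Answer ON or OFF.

Co²⁺ is present, so CilA is active.
Ornithine is present, so JalK is active.
No repressor is bound and JalK is active, so *dovM* is transcribed.
So DovM is produced and active.
No repressor is bound and CilA and DovM are active, so *elnX* is transcribed.
So ElnX is produced and active.
Diaminopimelate is present, so DulD is active.
cAMP is present, so OxaN is inactive.
With no repressor bound, *quvG* is transcribed.
So QuvG is produced and active.
With repressor ElnX bound, *holJ* is not transcribed.

OFF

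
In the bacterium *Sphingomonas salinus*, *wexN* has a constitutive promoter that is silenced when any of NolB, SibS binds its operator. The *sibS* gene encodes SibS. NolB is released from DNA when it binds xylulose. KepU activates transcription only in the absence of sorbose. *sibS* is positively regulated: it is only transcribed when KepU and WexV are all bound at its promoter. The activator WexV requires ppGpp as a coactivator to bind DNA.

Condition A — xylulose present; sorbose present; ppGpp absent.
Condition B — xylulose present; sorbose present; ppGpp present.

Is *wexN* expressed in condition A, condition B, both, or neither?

both

Condition A:
Xylulose is present, so NolB is inactive.
Sorbose is present, so KepU is inactive.
ppGpp is absent, so WexV is inactive.
Required activator KepU is absent, so *sibS* is not transcribed.
So SibS is not produced.
With no repressor bound, *wexN* is transcribed.
→ *wexN* is ON in A.
Condition B:
Xylulose is present, so NolB is inactive.
Sorbose is present, so KepU is inactive.
ppGpp is present, so WexV is active.
Required activator KepU is absent, so *sibS* is not transcribed.
So SibS is not produced.
With no repressor bound, *wexN* is transcribed.
→ *wexN* is ON in B.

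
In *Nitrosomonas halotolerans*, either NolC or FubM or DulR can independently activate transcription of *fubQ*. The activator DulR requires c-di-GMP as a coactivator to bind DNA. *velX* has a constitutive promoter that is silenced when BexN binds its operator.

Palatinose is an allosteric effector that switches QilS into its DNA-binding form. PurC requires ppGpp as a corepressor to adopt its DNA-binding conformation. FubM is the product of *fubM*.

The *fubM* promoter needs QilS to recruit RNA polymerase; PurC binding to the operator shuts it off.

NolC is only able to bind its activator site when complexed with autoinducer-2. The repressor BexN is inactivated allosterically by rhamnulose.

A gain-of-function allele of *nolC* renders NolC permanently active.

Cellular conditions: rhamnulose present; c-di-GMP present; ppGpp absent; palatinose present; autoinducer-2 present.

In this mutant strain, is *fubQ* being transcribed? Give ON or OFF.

ON

NolC is constitutively active in this strain.
ppGpp is absent, so PurC is inactive.
Palatinose is present, so QilS is active.
No repressor is bound and QilS is active, so *fubM* is transcribed.
So FubM is produced and active.
c-di-GMP is present, so DulR is active.
Activator NolC is present, so *fubQ* is transcribed.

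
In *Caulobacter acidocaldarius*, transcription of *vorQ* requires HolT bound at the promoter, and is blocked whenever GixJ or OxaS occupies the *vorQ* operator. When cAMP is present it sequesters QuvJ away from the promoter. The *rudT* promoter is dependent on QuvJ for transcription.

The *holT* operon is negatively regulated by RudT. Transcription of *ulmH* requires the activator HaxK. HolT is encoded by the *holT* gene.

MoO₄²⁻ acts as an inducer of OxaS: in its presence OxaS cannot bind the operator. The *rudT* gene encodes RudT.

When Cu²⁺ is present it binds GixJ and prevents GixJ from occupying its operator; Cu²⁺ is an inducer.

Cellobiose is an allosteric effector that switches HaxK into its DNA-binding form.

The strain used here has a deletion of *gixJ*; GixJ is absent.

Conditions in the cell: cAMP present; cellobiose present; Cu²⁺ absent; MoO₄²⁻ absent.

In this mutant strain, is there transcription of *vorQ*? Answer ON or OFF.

GixJ is non-functional in this strain, so it has no effect.
MoO₄²⁻ is absent, so OxaS is active.
cAMP is present, so QuvJ is inactive.
Required activator QuvJ is absent, so *rudT* is not transcribed.
So RudT is not produced.
With no repressor bound, *holT* is transcribed.
So HolT is produced and active.
With repressor OxaS bound, *vorQ* is not transcribed.

OFF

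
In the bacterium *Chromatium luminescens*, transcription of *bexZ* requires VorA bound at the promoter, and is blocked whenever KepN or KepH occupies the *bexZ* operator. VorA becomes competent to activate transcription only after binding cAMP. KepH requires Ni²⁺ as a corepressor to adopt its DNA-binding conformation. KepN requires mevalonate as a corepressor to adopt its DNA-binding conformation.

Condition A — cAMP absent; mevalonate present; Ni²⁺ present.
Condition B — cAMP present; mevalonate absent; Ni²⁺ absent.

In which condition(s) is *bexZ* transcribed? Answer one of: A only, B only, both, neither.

B only

Condition A:
cAMP is absent, so VorA is inactive.
Mevalonate is present, so KepN is active.
Ni²⁺ is present, so KepH is active.
With repressor KepN bound, *bexZ* is not transcribed.
→ *bexZ* is OFF in A.
Condition B:
cAMP is present, so VorA is active.
Mevalonate is absent, so KepN is inactive.
Ni²⁺ is absent, so KepH is inactive.
No repressor is bound and VorA is active, so *bexZ* is transcribed.
→ *bexZ* is ON in B.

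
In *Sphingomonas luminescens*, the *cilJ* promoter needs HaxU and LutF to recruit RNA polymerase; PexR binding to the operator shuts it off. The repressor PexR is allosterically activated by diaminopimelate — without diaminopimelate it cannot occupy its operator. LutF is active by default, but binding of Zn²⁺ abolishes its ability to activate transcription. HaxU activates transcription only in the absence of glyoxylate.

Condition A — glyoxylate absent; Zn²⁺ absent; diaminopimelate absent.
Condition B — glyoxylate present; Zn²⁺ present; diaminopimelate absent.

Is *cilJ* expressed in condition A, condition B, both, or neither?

A only

Condition A:
Glyoxylate is absent, so HaxU is active.
Zn²⁺ is absent, so LutF is active.
Diaminopimelate is absent, so PexR is inactive.
No repressor is bound and HaxU and LutF are active, so *cilJ* is transcribed.
→ *cilJ* is ON in A.
Condition B:
Glyoxylate is present, so HaxU is inactive.
Zn²⁺ is present, so LutF is inactive.
Diaminopimelate is absent, so PexR is inactive.
Required activator HaxU is absent, so *cilJ* is not transcribed.
→ *cilJ* is OFF in B.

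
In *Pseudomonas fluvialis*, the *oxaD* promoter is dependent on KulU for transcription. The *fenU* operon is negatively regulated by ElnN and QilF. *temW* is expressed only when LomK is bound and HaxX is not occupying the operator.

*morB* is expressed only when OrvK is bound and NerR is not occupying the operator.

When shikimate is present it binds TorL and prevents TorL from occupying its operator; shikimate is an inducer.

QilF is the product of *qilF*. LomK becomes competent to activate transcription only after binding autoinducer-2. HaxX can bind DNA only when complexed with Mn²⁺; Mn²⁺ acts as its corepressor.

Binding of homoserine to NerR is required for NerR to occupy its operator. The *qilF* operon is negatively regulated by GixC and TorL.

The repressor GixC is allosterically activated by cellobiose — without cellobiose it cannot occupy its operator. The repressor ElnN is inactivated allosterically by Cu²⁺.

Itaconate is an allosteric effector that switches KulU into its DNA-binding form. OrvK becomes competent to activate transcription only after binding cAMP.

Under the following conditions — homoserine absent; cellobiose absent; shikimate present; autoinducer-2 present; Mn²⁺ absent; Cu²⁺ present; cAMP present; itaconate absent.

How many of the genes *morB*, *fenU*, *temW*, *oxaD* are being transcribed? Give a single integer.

cAMP is present, so OrvK is active.
Homoserine is absent, so NerR is inactive.
No repressor is bound and OrvK is active, so *morB* is transcribed.
→ *morB* is ON.
Cu²⁺ is present, so ElnN is inactive.
Cellobiose is absent, so GixC is inactive.
Shikimate is present, so TorL is inactive.
With no repressor bound, *qilF* is transcribed.
So QilF is produced and active.
With repressor QilF bound, *fenU* is not transcribed.
→ *fenU* is OFF.
Autoinducer-2 is present, so LomK is active.
Mn²⁺ is absent, so HaxX is inactive.
No repressor is bound and LomK is active, so *temW* is transcribed.
→ *temW* is ON.
Itaconate is absent, so KulU is inactive.
Required activator KulU is absent, so *oxaD* is not transcribed.
→ *oxaD* is OFF.
2 of the 4 genes are transcribed.

2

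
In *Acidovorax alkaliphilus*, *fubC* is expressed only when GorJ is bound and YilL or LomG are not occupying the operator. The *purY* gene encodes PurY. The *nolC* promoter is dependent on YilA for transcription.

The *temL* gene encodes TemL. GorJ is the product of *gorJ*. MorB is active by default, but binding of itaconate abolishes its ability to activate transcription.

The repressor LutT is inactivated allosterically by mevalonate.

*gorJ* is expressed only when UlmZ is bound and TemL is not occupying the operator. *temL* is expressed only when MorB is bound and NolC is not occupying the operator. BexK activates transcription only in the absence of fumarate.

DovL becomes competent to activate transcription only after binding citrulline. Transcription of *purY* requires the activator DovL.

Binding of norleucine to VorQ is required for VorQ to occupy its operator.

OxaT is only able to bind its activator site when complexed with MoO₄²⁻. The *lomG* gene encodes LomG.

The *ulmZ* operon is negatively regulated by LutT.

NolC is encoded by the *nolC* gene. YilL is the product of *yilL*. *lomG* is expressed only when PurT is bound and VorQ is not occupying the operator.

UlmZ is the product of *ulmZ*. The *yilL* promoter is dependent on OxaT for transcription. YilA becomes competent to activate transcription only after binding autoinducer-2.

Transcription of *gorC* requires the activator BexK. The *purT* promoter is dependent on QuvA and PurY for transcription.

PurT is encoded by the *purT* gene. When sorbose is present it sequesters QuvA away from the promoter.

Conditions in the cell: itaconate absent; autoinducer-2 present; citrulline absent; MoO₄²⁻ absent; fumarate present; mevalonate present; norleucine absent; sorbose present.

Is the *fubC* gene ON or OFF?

Itaconate is absent, so MorB is active.
Autoinducer-2 is present, so YilA is active.
No repressor is bound and YilA is active, so *nolC* is transcribed.
So NolC is produced and active.
With repressor NolC bound, *temL* is not transcribed.
So TemL is not produced.
Mevalonate is present, so LutT is inactive.
With no repressor bound, *ulmZ* is transcribed.
So UlmZ is produced and active.
No repressor is bound and UlmZ is active, so *gorJ* is transcribed.
So GorJ is produced and active.
MoO₄²⁻ is absent, so OxaT is inactive.
Required activator OxaT is absent, so *yilL* is not transcribed.
So YilL is not produced.
Sorbose is present, so QuvA is inactive.
Citrulline is absent, so DovL is inactive.
Required activator DovL is absent, so *purY* is not transcribed.
So PurY is not produced.
Required activator QuvA is absent, so *purT* is not transcribed.
So PurT is not produced.
Norleucine is absent, so VorQ is inactive.
Required activator PurT is absent, so *lomG* is not transcribed.
So LomG is not produced.
No repressor is bound and GorJ is active, so *fubC* is transcribed.

ON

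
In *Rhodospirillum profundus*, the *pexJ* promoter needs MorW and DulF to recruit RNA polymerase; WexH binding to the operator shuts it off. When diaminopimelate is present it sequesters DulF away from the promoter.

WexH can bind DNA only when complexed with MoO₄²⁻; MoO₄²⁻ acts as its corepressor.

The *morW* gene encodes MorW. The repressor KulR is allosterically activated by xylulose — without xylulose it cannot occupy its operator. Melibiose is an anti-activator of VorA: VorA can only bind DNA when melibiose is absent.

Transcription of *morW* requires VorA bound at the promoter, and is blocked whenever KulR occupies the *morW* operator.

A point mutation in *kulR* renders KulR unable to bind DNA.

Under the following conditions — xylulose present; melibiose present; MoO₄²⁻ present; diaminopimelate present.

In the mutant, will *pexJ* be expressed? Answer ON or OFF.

KulR is non-functional in this strain, so it has no effect.
Melibiose is present, so VorA is inactive.
Required activator VorA is absent, so *morW* is not transcribed.
So MorW is not produced.
Diaminopimelate is present, so DulF is inactive.
MoO₄²⁻ is present, so WexH is active.
With repressor WexH bound, *pexJ* is not transcribed.

OFF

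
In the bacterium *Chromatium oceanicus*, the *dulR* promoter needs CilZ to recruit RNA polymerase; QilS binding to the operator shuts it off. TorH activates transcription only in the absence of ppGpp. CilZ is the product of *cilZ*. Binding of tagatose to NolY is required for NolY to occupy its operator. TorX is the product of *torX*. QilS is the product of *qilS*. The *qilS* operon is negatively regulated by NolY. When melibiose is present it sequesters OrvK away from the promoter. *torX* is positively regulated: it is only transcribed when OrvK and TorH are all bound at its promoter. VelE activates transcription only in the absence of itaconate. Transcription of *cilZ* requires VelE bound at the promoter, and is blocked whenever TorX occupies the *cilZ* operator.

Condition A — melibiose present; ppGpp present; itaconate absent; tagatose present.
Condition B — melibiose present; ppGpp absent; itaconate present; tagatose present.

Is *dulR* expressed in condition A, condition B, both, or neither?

A only

Condition A:
Melibiose is present, so OrvK is inactive.
ppGpp is present, so TorH is inactive.
Required activator OrvK is absent, so *torX* is not transcribed.
So TorX is not produced.
Itaconate is absent, so VelE is active.
No repressor is bound and VelE is active, so *cilZ* is transcribed.
So CilZ is produced and active.
Tagatose is present, so NolY is active.
With repressor NolY bound, *qilS* is not transcribed.
So QilS is not produced.
No repressor is bound and CilZ is active, so *dulR* is transcribed.
→ *dulR* is ON in A.
Condition B:
Melibiose is present, so OrvK is inactive.
ppGpp is absent, so TorH is active.
Required activator OrvK is absent, so *torX* is not transcribed.
So TorX is not produced.
Itaconate is present, so VelE is inactive.
Required activator VelE is absent, so *cilZ* is not transcribed.
So CilZ is not produced.
Tagatose is present, so NolY is active.
With repressor NolY bound, *qilS* is not transcribed.
So QilS is not produced.
Required activator CilZ is absent, so *dulR* is not transcribed.
→ *dulR* is OFF in B.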